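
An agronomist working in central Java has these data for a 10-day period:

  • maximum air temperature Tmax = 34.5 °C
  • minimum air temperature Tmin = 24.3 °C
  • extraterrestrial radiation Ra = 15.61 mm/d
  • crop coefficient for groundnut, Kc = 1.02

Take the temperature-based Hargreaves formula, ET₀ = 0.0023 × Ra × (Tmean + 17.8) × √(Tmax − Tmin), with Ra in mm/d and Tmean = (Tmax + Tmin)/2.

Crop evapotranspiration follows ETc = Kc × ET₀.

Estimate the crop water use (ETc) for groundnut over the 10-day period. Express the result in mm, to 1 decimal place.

Tmean = (34.5 + 24.3)/2 = 29.40 °C
ET₀ = 0.0023 × 15.61 × (29.40 + 17.8) × √10.2 = 0.0023 × 15.61 × 47.20 × 3.1937 = 5.4121 mm/d
ETc = Kc × ET₀ = 1.02 × 5.4121 = 5.5203 mm/d
Over 10 days: 5.5203 × 10 = 55.203 mm

55.2 mm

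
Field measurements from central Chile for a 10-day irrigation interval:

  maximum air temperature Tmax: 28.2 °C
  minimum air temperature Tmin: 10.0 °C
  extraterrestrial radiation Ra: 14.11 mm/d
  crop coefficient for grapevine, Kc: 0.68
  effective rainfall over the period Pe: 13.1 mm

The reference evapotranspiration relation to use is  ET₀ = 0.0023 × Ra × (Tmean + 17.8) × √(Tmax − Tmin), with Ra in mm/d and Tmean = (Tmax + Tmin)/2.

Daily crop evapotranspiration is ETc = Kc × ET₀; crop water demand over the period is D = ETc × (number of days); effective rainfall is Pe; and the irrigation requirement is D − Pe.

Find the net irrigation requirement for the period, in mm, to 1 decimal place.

Tmean = (28.2 + 10.0)/2 = 19.10 °C
ET₀ = 0.0023 × 14.11 × (19.10 + 17.8) × √18.2 = 0.0023 × 14.11 × 36.90 × 4.2661 = 5.1087 mm/d
ETc = Kc × ET₀ = 0.68 × 5.1087 = 3.4739 mm/d
Crop demand D = ETc × 10 d = 3.4739 × 10 = 34.739 mm
D − Pe = 34.739 − 13.1 = 21.639 mm

21.6 mm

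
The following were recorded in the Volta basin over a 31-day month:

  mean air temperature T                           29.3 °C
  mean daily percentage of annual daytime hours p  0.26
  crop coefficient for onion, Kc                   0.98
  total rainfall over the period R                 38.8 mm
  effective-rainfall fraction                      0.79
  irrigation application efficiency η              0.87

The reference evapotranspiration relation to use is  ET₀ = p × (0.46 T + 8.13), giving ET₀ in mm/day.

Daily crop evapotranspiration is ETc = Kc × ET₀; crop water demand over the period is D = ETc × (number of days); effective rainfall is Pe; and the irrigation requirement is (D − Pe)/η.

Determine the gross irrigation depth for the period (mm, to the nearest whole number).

161 mm

ET₀ = 0.26 × (0.46 × 29.3 + 8.13) = 0.26 × 21.608 = 5.6181 mm/d
ETc = Kc × ET₀ = 0.98 × 5.6181 = 5.5057 mm/d
Crop demand D = ETc × 31 d = 5.5057 × 31 = 170.677 mm
Pe = 0.79 × 38.8 = 30.652 mm
D − Pe = 170.677 − 30.652 = 140.025 mm
Gross irrigation = 140.025 / 0.87 = 160.948 mm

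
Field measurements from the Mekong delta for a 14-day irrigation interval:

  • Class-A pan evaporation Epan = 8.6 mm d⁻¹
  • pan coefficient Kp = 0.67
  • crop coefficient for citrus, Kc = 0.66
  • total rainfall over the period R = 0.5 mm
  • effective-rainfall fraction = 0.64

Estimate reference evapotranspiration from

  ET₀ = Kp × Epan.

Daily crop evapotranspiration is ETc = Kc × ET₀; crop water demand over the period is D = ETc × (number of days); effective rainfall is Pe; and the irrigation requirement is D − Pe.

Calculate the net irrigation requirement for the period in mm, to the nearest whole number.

53 mm

ET₀ = 0.67 × 8.6 = 5.7620 mm/d
ETc = Kc × ET₀ = 0.66 × 5.7620 = 3.8029 mm/d
Crop demand D = ETc × 14 d = 3.8029 × 14 = 53.241 mm
Pe = 0.64 × 0.5 = 0.320 mm
D − Pe = 53.241 − 0.320 = 52.921 mm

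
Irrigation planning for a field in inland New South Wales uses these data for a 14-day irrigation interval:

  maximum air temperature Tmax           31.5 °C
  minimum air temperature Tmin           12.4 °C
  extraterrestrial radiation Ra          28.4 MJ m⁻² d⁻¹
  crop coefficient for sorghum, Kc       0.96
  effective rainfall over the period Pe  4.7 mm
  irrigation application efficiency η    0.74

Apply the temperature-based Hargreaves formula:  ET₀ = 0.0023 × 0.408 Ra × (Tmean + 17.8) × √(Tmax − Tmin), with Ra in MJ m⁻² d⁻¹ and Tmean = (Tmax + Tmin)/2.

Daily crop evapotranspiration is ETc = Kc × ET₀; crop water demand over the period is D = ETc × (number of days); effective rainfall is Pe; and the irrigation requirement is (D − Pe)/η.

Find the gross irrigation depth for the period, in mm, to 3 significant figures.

77.7 mm

Tmean = (31.5 + 12.4)/2 = 21.95 °C
0.408 Ra = 0.408 × 28.4 = 11.5872 mm/d equivalent
ET₀ = 0.0023 × 11.5872 × (21.95 + 17.8) × √19.1 = 0.0023 × 11.5872 × 39.75 × 4.3704 = 4.6298 mm/d
ETc = Kc × ET₀ = 0.96 × 4.6298 = 4.4446 mm/d
Crop demand D = ETc × 14 d = 4.4446 × 14 = 62.224 mm
D − Pe = 62.224 − 4.7 = 57.524 mm
Gross irrigation = 57.524 / 0.74 = 77.735 mm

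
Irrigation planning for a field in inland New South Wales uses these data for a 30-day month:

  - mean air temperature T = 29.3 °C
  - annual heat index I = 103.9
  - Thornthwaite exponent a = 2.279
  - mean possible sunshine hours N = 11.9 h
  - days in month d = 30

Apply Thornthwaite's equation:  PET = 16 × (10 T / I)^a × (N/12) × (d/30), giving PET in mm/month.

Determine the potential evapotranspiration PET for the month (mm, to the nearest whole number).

169 mm

10T/I = 10 × 29.3 / 103.9 = 2.8200
(10T/I)^a = 2.8200^2.279 = 10.6198
Uncorrected PET = 16 × 10.6198 = 169.917 mm
Correction = (N/12)(d/30) = (11.9/12)(30/30) = 0.9917
PET = 169.917 × 0.9917 = 168.507 mm/month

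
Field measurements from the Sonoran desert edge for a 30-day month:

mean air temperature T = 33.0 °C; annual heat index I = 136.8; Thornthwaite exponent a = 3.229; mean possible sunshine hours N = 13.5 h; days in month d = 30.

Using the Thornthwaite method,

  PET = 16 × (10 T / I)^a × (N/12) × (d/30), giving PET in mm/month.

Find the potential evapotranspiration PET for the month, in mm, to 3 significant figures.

10T/I = 10 × 33.0 / 136.8 = 2.4123
(10T/I)^a = 2.4123^3.229 = 17.1740
Uncorrected PET = 16 × 17.1740 = 274.784 mm
Correction = (N/12)(d/30) = (13.5/12)(30/30) = 1.1250
PET = 274.784 × 1.1250 = 309.132 mm/month

309 mm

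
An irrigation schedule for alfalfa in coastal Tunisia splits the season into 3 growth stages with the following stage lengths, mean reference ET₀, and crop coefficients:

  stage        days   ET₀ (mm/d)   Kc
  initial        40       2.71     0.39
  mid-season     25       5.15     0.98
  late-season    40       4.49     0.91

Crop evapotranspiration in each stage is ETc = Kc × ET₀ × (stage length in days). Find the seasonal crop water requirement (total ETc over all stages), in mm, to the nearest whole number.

332 mm

initial: 0.39 × 2.71 × 40 = 42.28 mm
mid-season: 0.98 × 5.15 × 25 = 126.18 mm
late-season: 0.91 × 4.49 × 40 = 163.44 mm
Seasonal total = 331.90 mm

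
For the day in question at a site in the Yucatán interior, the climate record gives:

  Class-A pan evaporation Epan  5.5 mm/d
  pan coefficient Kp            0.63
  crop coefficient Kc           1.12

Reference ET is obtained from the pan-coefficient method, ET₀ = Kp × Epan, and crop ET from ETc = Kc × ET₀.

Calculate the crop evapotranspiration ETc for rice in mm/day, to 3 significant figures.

ET₀ = 0.63 × 5.5 = 3.4650 mm/d
ETc = Kc × ET₀ = 1.12 × 3.4650 = 3.8808 mm/d

3.88 mm/day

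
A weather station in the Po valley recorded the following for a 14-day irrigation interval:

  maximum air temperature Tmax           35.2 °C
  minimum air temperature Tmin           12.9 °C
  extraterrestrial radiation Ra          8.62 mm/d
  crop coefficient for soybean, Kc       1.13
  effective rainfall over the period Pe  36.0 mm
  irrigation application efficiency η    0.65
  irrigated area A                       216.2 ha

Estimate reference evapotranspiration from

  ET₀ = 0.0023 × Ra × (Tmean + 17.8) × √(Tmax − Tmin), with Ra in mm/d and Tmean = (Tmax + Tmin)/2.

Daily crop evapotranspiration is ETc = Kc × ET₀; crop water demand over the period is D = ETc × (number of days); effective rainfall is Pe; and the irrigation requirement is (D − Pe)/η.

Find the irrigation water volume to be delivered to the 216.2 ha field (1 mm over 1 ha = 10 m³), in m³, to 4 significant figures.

86430 m³

Tmean = (35.2 + 12.9)/2 = 24.05 °C
ET₀ = 0.0023 × 8.62 × (24.05 + 17.8) × √22.3 = 0.0023 × 8.62 × 41.85 × 4.7223 = 3.9182 mm/d
ETc = Kc × ET₀ = 1.13 × 3.9182 = 4.4276 mm/d
Crop demand D = ETc × 14 d = 4.4276 × 14 = 61.986 mm
D − Pe = 61.986 − 36.0 = 25.986 mm
Gross irrigation = 25.986 / 0.65 = 39.978 mm
Volume = 39.978 mm × 216.2 ha × 10 = 86432.4 m³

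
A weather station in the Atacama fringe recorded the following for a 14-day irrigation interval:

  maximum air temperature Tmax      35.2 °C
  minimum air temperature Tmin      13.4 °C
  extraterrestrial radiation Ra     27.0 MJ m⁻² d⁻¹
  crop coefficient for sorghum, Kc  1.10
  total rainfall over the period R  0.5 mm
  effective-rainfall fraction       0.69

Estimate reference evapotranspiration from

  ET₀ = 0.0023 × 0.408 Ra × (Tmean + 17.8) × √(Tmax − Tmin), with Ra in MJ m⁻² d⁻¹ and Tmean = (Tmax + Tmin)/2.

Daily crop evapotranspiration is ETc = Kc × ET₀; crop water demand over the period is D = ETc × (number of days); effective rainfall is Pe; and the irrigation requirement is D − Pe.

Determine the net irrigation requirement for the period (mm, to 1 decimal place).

Tmean = (35.2 + 13.4)/2 = 24.30 °C
0.408 Ra = 0.408 × 27.0 = 11.0160 mm/d equivalent
ET₀ = 0.0023 × 11.0160 × (24.30 + 17.8) × √21.8 = 0.0023 × 11.0160 × 42.10 × 4.6690 = 4.9803 mm/d
ETc = Kc × ET₀ = 1.10 × 4.9803 = 5.4783 mm/d
Crop demand D = ETc × 14 d = 5.4783 × 14 = 76.696 mm
Pe = 0.69 × 0.5 = 0.345 mm
D − Pe = 76.696 − 0.345 = 76.351 mm

76.4 mm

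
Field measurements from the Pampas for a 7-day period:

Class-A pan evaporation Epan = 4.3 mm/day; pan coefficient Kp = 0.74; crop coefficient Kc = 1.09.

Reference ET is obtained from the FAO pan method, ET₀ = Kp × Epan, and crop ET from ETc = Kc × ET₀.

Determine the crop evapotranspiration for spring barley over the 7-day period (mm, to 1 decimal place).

24.3 mm

ET₀ = 0.74 × 4.3 = 3.1820 mm/d
ETc = Kc × ET₀ = 1.09 × 3.1820 = 3.4684 mm/d
Over 7 days: 3.4684 × 7 = 24.279 mm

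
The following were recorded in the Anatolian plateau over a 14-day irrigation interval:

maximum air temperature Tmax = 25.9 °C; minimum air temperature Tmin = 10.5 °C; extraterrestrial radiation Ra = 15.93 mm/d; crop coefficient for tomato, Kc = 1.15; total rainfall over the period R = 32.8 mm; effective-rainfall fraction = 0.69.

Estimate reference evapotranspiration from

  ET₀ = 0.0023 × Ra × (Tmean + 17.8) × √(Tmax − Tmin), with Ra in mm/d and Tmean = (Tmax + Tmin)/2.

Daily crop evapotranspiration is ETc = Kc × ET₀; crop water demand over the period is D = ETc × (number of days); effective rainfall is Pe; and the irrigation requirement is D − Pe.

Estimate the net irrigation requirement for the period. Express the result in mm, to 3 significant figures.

60.7 mm

Tmean = (25.9 + 10.5)/2 = 18.20 °C
ET₀ = 0.0023 × 15.93 × (18.20 + 17.8) × √15.4 = 0.0023 × 15.93 × 36.00 × 3.9243 = 5.1762 mm/d
ETc = Kc × ET₀ = 1.15 × 5.1762 = 5.9526 mm/d
Crop demand D = ETc × 14 d = 5.9526 × 14 = 83.336 mm
Pe = 0.69 × 32.8 = 22.632 mm
D − Pe = 83.336 − 22.632 = 60.704 mm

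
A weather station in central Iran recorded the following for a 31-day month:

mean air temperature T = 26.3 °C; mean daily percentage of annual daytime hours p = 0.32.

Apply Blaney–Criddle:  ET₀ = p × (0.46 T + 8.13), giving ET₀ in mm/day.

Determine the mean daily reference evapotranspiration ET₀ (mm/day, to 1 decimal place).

ET₀ = 0.32 × (0.46 × 26.3 + 8.13) = 0.32 × 20.228 = 6.4730 mm/d

6.5 mm/day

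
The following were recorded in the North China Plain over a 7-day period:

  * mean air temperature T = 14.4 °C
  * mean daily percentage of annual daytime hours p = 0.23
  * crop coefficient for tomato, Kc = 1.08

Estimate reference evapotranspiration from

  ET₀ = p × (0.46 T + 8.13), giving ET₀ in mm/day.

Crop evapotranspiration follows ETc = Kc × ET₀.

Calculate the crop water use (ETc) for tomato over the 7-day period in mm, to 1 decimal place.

ET₀ = 0.23 × (0.46 × 14.4 + 8.13) = 0.23 × 14.754 = 3.3934 mm/d
ETc = Kc × ET₀ = 1.08 × 3.3934 = 3.6649 mm/d
Over 7 days: 3.6649 × 7 = 25.654 mm

25.7 mm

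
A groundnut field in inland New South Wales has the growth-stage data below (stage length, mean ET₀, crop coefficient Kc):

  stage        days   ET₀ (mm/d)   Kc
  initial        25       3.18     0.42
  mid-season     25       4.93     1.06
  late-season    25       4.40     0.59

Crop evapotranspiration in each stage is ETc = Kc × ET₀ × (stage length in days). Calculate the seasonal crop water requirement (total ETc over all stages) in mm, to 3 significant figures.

229 mm

initial: 0.42 × 3.18 × 25 = 33.39 mm
mid-season: 1.06 × 4.93 × 25 = 130.65 mm
late-season: 0.59 × 4.40 × 25 = 64.90 mm
Seasonal total = 228.94 mm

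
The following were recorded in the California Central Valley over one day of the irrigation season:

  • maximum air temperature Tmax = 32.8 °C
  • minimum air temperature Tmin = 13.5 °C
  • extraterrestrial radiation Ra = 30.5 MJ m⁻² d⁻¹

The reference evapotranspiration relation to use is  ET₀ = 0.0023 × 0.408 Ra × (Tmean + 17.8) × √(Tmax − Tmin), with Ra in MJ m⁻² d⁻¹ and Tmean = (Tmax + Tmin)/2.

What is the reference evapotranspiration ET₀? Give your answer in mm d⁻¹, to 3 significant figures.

5.15 mm d⁻¹

Tmean = (32.8 + 13.5)/2 = 23.15 °C
0.408 Ra = 0.408 × 30.5 = 12.4440 mm/d equivalent
ET₀ = 0.0023 × 12.4440 × (23.15 + 17.8) × √19.3 = 0.0023 × 12.4440 × 40.95 × 4.3932 = 5.1490 mm/d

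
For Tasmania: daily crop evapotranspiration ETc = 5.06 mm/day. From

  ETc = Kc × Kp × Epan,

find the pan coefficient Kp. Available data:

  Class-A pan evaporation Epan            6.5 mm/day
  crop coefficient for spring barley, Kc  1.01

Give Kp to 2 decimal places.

0.77

ETc = Kc × Kp × Epan  ⇒  Kp = ETc / (Kc × Epan)
Kp = 5.06 / (1.01 × 6.5) = 5.06 / 6.565 = 0.7708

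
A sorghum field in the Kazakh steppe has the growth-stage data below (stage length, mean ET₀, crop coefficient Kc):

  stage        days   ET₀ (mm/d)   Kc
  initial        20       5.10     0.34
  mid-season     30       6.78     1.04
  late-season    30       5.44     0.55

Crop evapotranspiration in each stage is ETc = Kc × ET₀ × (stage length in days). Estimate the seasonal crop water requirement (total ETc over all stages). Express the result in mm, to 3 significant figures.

336 mm

initial: 0.34 × 5.10 × 20 = 34.68 mm
mid-season: 1.04 × 6.78 × 30 = 211.54 mm
late-season: 0.55 × 5.44 × 30 = 89.76 mm
Seasonal total = 335.98 mm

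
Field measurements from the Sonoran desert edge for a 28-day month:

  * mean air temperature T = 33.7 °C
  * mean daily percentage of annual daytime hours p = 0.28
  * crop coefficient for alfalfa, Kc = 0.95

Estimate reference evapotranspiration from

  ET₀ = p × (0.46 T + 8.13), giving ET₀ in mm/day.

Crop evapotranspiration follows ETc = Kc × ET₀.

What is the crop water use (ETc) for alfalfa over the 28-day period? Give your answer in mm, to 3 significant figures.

176 mm

ET₀ = 0.28 × (0.46 × 33.7 + 8.13) = 0.28 × 23.632 = 6.6170 mm/d
ETc = Kc × ET₀ = 0.95 × 6.6170 = 6.2862 mm/d
Over 28 days: 6.2862 × 28 = 176.014 mm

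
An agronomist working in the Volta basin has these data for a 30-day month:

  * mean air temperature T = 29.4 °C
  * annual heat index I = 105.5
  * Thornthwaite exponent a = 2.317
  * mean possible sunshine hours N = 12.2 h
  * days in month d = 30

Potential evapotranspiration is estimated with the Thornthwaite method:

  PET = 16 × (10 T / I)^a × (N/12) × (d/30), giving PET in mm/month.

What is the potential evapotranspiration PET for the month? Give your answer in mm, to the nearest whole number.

10T/I = 10 × 29.4 / 105.5 = 2.7867
(10T/I)^a = 2.7867^2.317 = 10.7467
Uncorrected PET = 16 × 10.7467 = 171.947 mm
Correction = (N/12)(d/30) = (12.2/12)(30/30) = 1.0167
PET = 171.947 × 1.0167 = 174.819 mm/month

175 mm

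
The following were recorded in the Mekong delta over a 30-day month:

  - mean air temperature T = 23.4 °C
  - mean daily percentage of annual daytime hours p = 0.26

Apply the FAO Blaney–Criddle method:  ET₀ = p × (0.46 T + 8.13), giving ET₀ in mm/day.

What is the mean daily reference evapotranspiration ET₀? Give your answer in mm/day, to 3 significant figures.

4.91 mm/day

ET₀ = 0.26 × (0.46 × 23.4 + 8.13) = 0.26 × 18.894 = 4.9124 mm/d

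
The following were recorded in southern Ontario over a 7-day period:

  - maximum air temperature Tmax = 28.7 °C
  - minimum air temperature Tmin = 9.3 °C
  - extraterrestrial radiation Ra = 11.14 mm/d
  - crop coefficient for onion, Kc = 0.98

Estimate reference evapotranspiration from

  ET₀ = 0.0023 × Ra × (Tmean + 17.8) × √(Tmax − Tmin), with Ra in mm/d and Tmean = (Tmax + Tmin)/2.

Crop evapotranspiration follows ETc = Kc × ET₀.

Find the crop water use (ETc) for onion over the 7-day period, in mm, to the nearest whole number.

28 mm

Tmean = (28.7 + 9.3)/2 = 19.00 °C
ET₀ = 0.0023 × 11.14 × (19.00 + 17.8) × √19.4 = 0.0023 × 11.14 × 36.80 × 4.4045 = 4.1530 mm/d
ETc = Kc × ET₀ = 0.98 × 4.1530 = 4.0699 mm/d
Over 7 days: 4.0699 × 7 = 28.489 mm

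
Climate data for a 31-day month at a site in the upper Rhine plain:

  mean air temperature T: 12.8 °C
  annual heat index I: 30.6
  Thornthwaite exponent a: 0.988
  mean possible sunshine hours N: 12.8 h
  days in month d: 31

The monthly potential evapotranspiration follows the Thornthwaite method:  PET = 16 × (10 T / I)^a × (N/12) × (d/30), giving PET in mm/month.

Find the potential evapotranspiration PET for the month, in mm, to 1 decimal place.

72.5 mm

10T/I = 10 × 12.8 / 30.6 = 4.1830
(10T/I)^a = 4.1830^0.988 = 4.1118
Uncorrected PET = 16 × 4.1118 = 65.789 mm
Correction = (N/12)(d/30) = (12.8/12)(31/30) = 1.1022
PET = 65.789 × 1.1022 = 72.513 mm/month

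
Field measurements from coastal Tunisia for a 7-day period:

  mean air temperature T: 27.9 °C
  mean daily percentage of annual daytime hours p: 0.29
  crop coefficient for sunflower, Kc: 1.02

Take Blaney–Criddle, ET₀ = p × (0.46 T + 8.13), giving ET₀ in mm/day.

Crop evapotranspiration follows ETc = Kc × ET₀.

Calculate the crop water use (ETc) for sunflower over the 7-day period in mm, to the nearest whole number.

ET₀ = 0.29 × (0.46 × 27.9 + 8.13) = 0.29 × 20.964 = 6.0796 mm/d
ETc = Kc × ET₀ = 1.02 × 6.0796 = 6.2012 mm/d
Over 7 days: 6.2012 × 7 = 43.408 mm

43 mm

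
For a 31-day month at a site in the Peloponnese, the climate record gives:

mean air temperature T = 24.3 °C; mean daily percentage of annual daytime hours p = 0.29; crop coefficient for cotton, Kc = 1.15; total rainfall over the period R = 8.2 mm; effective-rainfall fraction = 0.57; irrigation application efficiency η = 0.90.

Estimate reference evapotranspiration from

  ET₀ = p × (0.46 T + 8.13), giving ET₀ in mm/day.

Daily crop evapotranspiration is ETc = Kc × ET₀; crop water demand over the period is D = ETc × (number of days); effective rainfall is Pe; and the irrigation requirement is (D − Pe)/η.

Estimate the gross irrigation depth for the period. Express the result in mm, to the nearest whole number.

ET₀ = 0.29 × (0.46 × 24.3 + 8.13) = 0.29 × 19.308 = 5.5993 mm/d
ETc = Kc × ET₀ = 1.15 × 5.5993 = 6.4392 mm/d
Crop demand D = ETc × 31 d = 6.4392 × 31 = 199.615 mm
Pe = 0.57 × 8.2 = 4.674 mm
D − Pe = 199.615 − 4.674 = 194.941 mm
Gross irrigation = 194.941 / 0.90 = 216.601 mm

217 mm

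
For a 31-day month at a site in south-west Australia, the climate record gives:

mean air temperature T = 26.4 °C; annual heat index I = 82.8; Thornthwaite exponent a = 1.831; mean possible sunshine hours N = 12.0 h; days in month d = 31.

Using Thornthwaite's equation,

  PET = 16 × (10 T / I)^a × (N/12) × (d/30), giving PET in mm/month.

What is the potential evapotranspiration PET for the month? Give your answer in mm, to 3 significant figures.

10T/I = 10 × 26.4 / 82.8 = 3.1884
(10T/I)^a = 3.1884^1.831 = 8.3568
Uncorrected PET = 16 × 8.3568 = 133.709 mm
Correction = (N/12)(d/30) = (12.0/12)(31/30) = 1.0333
PET = 133.709 × 1.0333 = 138.162 mm/month

138 mm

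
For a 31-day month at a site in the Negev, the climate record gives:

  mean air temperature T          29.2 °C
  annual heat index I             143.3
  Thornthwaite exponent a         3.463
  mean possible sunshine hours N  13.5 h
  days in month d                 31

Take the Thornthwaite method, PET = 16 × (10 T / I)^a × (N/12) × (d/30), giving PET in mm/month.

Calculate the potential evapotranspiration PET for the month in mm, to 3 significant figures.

10T/I = 10 × 29.2 / 143.3 = 2.0377
(10T/I)^a = 2.0377^3.463 = 11.7639
Uncorrected PET = 16 × 11.7639 = 188.222 mm
Correction = (N/12)(d/30) = (13.5/12)(31/30) = 1.1625
PET = 188.222 × 1.1625 = 218.808 mm/month

219 mm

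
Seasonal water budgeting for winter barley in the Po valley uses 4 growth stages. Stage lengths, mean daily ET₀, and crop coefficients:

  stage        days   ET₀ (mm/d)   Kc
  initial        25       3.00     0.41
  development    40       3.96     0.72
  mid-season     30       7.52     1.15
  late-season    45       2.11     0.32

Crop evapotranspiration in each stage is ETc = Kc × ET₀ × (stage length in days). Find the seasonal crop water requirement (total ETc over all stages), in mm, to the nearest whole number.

initial: 0.41 × 3.00 × 25 = 30.75 mm
development: 0.72 × 3.96 × 40 = 114.05 mm
mid-season: 1.15 × 7.52 × 30 = 259.44 mm
late-season: 0.32 × 2.11 × 45 = 30.38 mm
Seasonal total = 434.62 mm

435 mm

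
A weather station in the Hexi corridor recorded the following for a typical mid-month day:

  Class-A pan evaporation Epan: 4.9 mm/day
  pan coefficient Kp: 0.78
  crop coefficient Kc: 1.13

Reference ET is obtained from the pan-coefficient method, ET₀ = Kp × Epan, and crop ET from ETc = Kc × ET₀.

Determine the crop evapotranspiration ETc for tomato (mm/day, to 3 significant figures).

4.32 mm/day

ET₀ = 0.78 × 4.9 = 3.8220 mm/d
ETc = Kc × ET₀ = 1.13 × 3.8220 = 4.3189 mm/d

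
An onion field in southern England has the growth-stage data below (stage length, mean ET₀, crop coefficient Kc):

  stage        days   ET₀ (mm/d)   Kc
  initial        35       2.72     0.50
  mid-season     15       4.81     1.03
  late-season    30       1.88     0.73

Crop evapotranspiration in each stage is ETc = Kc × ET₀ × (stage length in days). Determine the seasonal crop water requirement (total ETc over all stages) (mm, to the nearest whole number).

initial: 0.50 × 2.72 × 35 = 47.60 mm
mid-season: 1.03 × 4.81 × 15 = 74.31 mm
late-season: 0.73 × 1.88 × 30 = 41.17 mm
Seasonal total = 163.08 mm

163 mm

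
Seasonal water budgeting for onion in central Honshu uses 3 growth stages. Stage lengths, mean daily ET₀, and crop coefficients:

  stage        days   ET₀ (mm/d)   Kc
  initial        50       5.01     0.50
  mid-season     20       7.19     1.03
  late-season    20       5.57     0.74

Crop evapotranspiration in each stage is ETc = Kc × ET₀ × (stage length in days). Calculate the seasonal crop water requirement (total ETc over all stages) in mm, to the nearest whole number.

356 mm

initial: 0.50 × 5.01 × 50 = 125.25 mm
mid-season: 1.03 × 7.19 × 20 = 148.11 mm
late-season: 0.74 × 5.57 × 20 = 82.44 mm
Seasonal total = 355.80 mm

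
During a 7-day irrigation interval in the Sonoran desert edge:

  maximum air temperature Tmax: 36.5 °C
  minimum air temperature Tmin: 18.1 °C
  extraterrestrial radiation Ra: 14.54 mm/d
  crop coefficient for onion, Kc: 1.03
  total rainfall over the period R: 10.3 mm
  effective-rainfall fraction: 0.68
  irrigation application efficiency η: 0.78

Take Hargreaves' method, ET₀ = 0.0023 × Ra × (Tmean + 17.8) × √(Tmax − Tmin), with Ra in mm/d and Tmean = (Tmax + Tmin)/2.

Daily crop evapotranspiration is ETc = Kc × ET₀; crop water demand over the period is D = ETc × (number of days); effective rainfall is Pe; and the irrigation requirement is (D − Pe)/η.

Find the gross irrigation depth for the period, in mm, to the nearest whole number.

Tmean = (36.5 + 18.1)/2 = 27.30 °C
ET₀ = 0.0023 × 14.54 × (27.30 + 17.8) × √18.4 = 0.0023 × 14.54 × 45.10 × 4.2895 = 6.4696 mm/d
ETc = Kc × ET₀ = 1.03 × 6.4696 = 6.6637 mm/d
Crop demand D = ETc × 7 d = 6.6637 × 7 = 46.646 mm
Pe = 0.68 × 10.3 = 7.004 mm
D − Pe = 46.646 − 7.004 = 39.642 mm
Gross irrigation = 39.642 / 0.78 = 50.823 mm

51 mm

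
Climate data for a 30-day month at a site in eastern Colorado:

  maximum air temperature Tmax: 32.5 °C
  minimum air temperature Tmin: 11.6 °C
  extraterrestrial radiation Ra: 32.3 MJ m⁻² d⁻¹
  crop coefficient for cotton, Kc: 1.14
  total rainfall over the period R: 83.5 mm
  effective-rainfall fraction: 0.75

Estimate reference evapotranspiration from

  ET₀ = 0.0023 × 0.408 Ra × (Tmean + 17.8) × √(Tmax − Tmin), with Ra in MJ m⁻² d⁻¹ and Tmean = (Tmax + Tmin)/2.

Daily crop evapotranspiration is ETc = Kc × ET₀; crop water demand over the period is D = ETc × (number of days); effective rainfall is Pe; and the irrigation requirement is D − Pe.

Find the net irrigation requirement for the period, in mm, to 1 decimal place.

Tmean = (32.5 + 11.6)/2 = 22.05 °C
0.408 Ra = 0.408 × 32.3 = 13.1784 mm/d equivalent
ET₀ = 0.0023 × 13.1784 × (22.05 + 17.8) × √20.9 = 0.0023 × 13.1784 × 39.85 × 4.5717 = 5.5220 mm/d
ETc = Kc × ET₀ = 1.14 × 5.5220 = 6.2951 mm/d
Crop demand D = ETc × 30 d = 6.2951 × 30 = 188.853 mm
Pe = 0.75 × 83.5 = 62.625 mm
D − Pe = 188.853 − 62.625 = 126.228 mm

126.2 mm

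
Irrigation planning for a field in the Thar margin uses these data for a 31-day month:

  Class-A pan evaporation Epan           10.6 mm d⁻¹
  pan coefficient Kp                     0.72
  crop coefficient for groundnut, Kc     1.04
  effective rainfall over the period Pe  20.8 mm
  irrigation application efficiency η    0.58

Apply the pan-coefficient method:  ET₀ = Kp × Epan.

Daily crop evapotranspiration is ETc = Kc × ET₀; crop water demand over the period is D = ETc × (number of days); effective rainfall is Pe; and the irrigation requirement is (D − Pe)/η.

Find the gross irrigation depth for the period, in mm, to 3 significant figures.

388 mm

ET₀ = 0.72 × 10.6 = 7.6320 mm/d
ETc = Kc × ET₀ = 1.04 × 7.6320 = 7.9373 mm/d
Crop demand D = ETc × 31 d = 7.9373 × 31 = 246.056 mm
D − Pe = 246.056 − 20.8 = 225.256 mm
Gross irrigation = 225.256 / 0.58 = 388.372 mm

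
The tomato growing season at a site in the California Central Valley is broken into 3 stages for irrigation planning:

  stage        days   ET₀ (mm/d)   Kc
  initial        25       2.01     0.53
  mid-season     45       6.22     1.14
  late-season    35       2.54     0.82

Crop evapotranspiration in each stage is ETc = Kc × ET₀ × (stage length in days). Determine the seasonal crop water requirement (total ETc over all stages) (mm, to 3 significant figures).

419 mm

initial: 0.53 × 2.01 × 25 = 26.63 mm
mid-season: 1.14 × 6.22 × 45 = 319.09 mm
late-season: 0.82 × 2.54 × 35 = 72.90 mm
Seasonal total = 418.62 mm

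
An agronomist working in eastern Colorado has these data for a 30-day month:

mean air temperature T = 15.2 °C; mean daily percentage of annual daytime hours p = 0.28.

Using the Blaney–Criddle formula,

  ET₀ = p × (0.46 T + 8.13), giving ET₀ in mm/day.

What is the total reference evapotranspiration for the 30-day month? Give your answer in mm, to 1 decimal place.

127.0 mm

ET₀ = 0.28 × (0.46 × 15.2 + 8.13) = 0.28 × 15.122 = 4.2342 mm/d
Monthly total = 4.2342 × 30 = 127.026 mm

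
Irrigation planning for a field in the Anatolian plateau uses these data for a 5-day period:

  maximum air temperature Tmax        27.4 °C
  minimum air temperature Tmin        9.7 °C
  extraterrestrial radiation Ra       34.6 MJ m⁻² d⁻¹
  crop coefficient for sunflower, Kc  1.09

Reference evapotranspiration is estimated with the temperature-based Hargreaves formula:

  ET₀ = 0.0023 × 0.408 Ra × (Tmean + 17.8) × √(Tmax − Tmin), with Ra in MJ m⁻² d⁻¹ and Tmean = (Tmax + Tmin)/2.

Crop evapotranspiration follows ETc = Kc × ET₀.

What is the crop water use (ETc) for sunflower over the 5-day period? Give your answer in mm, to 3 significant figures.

27.1 mm

Tmean = (27.4 + 9.7)/2 = 18.55 °C
0.408 Ra = 0.408 × 34.6 = 14.1168 mm/d equivalent
ET₀ = 0.0023 × 14.1168 × (18.55 + 17.8) × √17.7 = 0.0023 × 14.1168 × 36.35 × 4.2071 = 4.9654 mm/d
ETc = Kc × ET₀ = 1.09 × 4.9654 = 5.4123 mm/d
Over 5 days: 5.4123 × 5 = 27.062 mm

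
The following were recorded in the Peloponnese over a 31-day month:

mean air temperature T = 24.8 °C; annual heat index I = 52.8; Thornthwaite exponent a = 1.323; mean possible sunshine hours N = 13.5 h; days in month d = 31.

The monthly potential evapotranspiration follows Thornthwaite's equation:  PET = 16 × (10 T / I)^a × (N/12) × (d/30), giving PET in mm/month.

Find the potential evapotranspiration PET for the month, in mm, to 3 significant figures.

144 mm

10T/I = 10 × 24.8 / 52.8 = 4.6970
(10T/I)^a = 4.6970^1.323 = 7.7414
Uncorrected PET = 16 × 7.7414 = 123.862 mm
Correction = (N/12)(d/30) = (13.5/12)(31/30) = 1.1625
PET = 123.862 × 1.1625 = 143.990 mm/month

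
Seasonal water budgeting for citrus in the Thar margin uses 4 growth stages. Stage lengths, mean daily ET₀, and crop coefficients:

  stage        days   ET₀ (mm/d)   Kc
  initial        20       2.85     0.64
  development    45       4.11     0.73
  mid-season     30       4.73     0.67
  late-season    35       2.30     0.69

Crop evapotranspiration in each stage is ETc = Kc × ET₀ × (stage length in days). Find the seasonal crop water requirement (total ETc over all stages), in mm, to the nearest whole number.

initial: 0.64 × 2.85 × 20 = 36.48 mm
development: 0.73 × 4.11 × 45 = 135.01 mm
mid-season: 0.67 × 4.73 × 30 = 95.07 mm
late-season: 0.69 × 2.30 × 35 = 55.55 mm
Seasonal total = 322.11 mm

322 mm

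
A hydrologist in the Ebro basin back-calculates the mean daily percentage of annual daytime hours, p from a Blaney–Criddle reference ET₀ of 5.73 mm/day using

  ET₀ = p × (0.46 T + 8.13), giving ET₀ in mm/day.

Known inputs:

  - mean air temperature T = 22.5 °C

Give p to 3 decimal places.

p = ET₀ / (0.46 T + 8.13) = 5.73 / (0.46 × 22.5 + 8.13) = 5.73 / 18.480 = 0.3101

0.310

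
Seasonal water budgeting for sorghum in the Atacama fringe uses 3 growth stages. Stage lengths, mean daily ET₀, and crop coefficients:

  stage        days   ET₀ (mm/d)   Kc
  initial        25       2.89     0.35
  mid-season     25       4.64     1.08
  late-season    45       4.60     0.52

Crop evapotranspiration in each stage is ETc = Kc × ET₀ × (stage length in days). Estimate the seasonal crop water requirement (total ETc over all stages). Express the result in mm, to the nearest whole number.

258 mm

initial: 0.35 × 2.89 × 25 = 25.29 mm
mid-season: 1.08 × 4.64 × 25 = 125.28 mm
late-season: 0.52 × 4.60 × 45 = 107.64 mm
Seasonal total = 258.21 mm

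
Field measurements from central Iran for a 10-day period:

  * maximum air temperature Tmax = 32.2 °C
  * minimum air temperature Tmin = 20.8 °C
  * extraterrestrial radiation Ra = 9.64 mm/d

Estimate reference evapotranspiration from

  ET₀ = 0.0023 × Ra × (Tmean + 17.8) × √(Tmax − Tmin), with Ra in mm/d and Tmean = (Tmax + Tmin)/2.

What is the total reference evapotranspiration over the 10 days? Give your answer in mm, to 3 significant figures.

Tmean = (32.2 + 20.8)/2 = 26.50 °C
ET₀ = 0.0023 × 9.64 × (26.50 + 17.8) × √11.4 = 0.0023 × 9.64 × 44.30 × 3.3764 = 3.3164 mm/d
Over 10 days: 3.3164 × 10 = 33.164 mm

33.2 mm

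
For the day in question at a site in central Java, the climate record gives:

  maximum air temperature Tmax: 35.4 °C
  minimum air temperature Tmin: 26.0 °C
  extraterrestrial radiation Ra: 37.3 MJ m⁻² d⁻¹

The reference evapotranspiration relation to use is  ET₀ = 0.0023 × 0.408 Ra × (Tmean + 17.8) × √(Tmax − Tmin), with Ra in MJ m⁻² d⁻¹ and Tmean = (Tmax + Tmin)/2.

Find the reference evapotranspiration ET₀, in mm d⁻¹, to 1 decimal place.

5.2 mm d⁻¹

Tmean = (35.4 + 26.0)/2 = 30.70 °C
0.408 Ra = 0.408 × 37.3 = 15.2184 mm/d equivalent
ET₀ = 0.0023 × 15.2184 × (30.70 + 17.8) × √9.4 = 0.0023 × 15.2184 × 48.50 × 3.0659 = 5.2047 mm/d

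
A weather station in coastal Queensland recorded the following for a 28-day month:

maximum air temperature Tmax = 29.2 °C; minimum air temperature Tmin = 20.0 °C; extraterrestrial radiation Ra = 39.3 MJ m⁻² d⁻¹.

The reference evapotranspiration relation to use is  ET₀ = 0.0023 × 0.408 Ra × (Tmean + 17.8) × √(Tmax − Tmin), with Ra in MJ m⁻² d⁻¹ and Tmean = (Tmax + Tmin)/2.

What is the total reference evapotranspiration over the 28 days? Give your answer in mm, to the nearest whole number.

Tmean = (29.2 + 20.0)/2 = 24.60 °C
0.408 Ra = 0.408 × 39.3 = 16.0344 mm/d equivalent
ET₀ = 0.0023 × 16.0344 × (24.60 + 17.8) × √9.2 = 0.0023 × 16.0344 × 42.40 × 3.0332 = 4.7429 mm/d
Over 28 days: 4.7429 × 28 = 132.801 mm

133 mm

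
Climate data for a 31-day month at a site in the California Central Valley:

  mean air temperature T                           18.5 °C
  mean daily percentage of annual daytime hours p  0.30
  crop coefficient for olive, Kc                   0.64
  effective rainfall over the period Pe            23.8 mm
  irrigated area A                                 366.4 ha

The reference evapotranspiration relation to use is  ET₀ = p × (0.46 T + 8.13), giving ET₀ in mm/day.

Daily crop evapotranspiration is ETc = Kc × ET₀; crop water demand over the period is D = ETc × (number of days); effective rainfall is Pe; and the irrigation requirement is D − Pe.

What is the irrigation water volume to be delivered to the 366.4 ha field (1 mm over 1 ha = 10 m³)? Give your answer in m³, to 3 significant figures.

276000 m³

ET₀ = 0.30 × (0.46 × 18.5 + 8.13) = 0.30 × 16.640 = 4.9920 mm/d
ETc = Kc × ET₀ = 0.64 × 4.9920 = 3.1949 mm/d
Crop demand D = ETc × 31 d = 3.1949 × 31 = 99.042 mm
D − Pe = 99.042 − 23.8 = 75.242 mm
Volume = 75.242 mm × 366.4 ha × 10 = 275686.7 m³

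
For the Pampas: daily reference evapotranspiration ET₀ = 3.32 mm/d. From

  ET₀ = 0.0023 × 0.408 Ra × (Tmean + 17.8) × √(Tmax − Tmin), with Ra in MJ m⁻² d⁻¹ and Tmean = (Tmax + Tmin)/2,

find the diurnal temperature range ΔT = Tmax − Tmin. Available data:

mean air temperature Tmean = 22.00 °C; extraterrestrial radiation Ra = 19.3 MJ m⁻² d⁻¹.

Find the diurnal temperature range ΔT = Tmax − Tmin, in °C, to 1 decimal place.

√ΔT = ET₀ / [0.0023 × 0.408 × Ra × (Tmean+17.8)] = 3.32 / (0.0023 × 7.8744 × 39.80) = 4.6058
ΔT = 4.6058² = 21.213 °C

21.2 °C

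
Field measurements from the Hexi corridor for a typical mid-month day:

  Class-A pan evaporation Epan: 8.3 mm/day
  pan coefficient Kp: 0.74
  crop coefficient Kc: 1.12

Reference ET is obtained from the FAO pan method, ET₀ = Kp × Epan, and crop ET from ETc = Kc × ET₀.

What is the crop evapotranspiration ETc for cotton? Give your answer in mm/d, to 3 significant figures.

6.88 mm/d

ET₀ = 0.74 × 8.3 = 6.1420 mm/d
ETc = Kc × ET₀ = 1.12 × 6.1420 = 6.8790 mm/d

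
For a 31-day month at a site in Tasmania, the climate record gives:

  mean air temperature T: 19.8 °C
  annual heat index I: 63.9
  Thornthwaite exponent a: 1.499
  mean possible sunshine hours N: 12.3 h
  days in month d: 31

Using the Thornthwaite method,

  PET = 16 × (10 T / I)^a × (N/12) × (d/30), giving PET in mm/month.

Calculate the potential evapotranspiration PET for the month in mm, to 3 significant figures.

10T/I = 10 × 19.8 / 63.9 = 3.0986
(10T/I)^a = 3.0986^1.499 = 5.4483
Uncorrected PET = 16 × 5.4483 = 87.173 mm
Correction = (N/12)(d/30) = (12.3/12)(31/30) = 1.0592
PET = 87.173 × 1.0592 = 92.334 mm/month

92.3 mm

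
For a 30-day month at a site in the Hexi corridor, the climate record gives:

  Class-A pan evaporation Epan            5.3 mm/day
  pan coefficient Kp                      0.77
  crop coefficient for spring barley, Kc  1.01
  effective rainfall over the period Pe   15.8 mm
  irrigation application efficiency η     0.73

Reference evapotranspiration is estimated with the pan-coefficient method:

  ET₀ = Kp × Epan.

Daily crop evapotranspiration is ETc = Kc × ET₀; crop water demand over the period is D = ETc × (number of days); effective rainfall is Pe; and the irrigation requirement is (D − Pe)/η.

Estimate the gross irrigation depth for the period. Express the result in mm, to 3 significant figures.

ET₀ = 0.77 × 5.3 = 4.0810 mm/d
ETc = Kc × ET₀ = 1.01 × 4.0810 = 4.1218 mm/d
Crop demand D = ETc × 30 d = 4.1218 × 30 = 123.654 mm
D − Pe = 123.654 − 15.8 = 107.854 mm
Gross irrigation = 107.854 / 0.73 = 147.745 mm

148 mm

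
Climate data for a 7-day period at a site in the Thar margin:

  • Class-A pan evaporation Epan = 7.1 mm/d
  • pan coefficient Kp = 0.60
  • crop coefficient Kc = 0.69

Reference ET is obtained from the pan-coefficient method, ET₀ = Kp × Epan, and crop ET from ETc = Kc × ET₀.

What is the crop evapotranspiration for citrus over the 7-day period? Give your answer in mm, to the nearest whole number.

21 mm

ET₀ = 0.60 × 7.1 = 4.2600 mm/d
ETc = Kc × ET₀ = 0.69 × 4.2600 = 2.9394 mm/d
Over 7 days: 2.9394 × 7 = 20.576 mm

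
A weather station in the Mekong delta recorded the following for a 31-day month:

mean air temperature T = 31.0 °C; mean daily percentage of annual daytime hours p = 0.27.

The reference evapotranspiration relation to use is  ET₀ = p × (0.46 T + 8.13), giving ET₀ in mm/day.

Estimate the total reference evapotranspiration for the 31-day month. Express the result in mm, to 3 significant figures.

187 mm

ET₀ = 0.27 × (0.46 × 31.0 + 8.13) = 0.27 × 22.390 = 6.0453 mm/d
Monthly total = 6.0453 × 31 = 187.404 mm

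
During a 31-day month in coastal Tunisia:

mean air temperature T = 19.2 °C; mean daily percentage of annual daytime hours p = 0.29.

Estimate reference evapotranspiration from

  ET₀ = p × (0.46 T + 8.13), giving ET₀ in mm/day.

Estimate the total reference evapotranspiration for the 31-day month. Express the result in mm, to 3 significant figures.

152 mm

ET₀ = 0.29 × (0.46 × 19.2 + 8.13) = 0.29 × 16.962 = 4.9190 mm/d
Monthly total = 4.9190 × 31 = 152.489 mm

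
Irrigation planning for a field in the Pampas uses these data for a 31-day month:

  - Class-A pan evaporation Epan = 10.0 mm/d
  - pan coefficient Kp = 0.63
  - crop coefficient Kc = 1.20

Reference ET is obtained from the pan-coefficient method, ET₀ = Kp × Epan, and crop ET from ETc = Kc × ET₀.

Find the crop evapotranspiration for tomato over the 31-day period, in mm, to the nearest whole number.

234 mm

ET₀ = 0.63 × 10.0 = 6.3000 mm/d
ETc = Kc × ET₀ = 1.20 × 6.3000 = 7.5600 mm/d
Over 31 days: 7.5600 × 31 = 234.360 mm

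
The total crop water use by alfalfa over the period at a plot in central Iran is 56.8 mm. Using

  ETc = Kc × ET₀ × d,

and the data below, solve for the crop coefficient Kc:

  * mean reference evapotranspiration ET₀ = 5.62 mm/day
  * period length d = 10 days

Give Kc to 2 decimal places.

ETc = Kc × ET₀ × d  ⇒  Kc = ETc / (ET₀ × d)
Kc = 56.8 / (5.62 × 10) = 56.8 / 56.20 = 1.0107

1.01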